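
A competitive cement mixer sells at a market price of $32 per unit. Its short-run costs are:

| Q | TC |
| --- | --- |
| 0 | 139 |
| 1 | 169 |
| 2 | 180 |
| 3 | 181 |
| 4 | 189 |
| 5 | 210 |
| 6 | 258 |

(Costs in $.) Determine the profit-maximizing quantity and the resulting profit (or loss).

Profit at each row (π = 32Q − TC): Q=0: -139; Q=1: -137; Q=2: -116; Q=3: -85; Q=4: -61; Q=5: -50; Q=6: -66.
Profit is maximized at Q = 5. AVC there is 71/5 = $14.20 ≤ P, so producing beats shutting down (which would give -$139).

Q = 5; profit = -$50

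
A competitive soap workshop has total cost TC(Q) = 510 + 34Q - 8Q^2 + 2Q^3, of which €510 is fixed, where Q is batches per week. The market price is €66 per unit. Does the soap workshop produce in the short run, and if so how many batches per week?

Variable cost is VC = 34Q - 8Q^2 + 2Q^3, so AVC = VC/Q = 34 - 8Q + 2Q^2 and MC = dTC/dQ = 34 - 16Q + 6Q^2.
AVC hits its minimum where MC = AVC, at Q = 2, giving min AVC = 34 - 8·2 + 2·2^2 = €26.
P = €66 exceeds min AVC = €26, so the firm stays open.
Set P = MC: 66 = 34 - 16Q + 6Q^2 → -32 - 16Q + 6Q^2 = 0. The roots are Q = -4/3 and Q = 4; the profit-maximizing output is on the rising part of MC, so Q* = 4.
Check: AVC at Q = 4 is €34 ≤ P, so revenue covers variable cost.
Profit = P·Q − TC = 66·4 − 646 = -€382, a loss, but smaller than the €510 fixed cost the firm would lose by shutting down.

Produce at Q = 4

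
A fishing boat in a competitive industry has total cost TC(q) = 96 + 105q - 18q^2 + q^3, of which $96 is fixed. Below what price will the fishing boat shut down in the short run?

The shutdown price is the minimum of AVC. VC = 105q - 18q^2 + q^3, so AVC = 105 - 18q + q^2.
dAVC/dq = -18 + 2q = 0 gives q = 9. min AVC = 105 - 18·9 + 9^2 = 24.
The firm shuts down for any P below $24.

$24 per unit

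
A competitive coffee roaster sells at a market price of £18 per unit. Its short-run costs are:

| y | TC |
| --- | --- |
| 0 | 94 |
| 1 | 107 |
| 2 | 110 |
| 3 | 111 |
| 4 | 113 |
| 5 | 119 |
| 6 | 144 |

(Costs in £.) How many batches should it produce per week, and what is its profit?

y = 5; profit = -£29

Profit at each row (π = 18y − TC): y=0: -94; y=1: -89; y=2: -74; y=3: -57; y=4: -41; y=5: -29; y=6: -36.
Profit is maximized at y = 5. AVC there is 25/5 = £5 ≤ P, so producing beats shutting down (which would give -£94).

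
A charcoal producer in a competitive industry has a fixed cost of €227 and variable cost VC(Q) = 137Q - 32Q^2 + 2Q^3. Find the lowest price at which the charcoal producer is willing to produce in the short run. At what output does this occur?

€9 per unit, at Q = 8

Short-run supply begins at min AVC. From VC = 137Q - 32Q^2 + 2Q^3, AVC = 137 - 32Q + 2Q^2.
dAVC/dQ = -32 + 4Q = 0 gives Q = 8. min AVC = 137 - 32·8 + 2·8^2 = 9.
So the shutdown price is €9.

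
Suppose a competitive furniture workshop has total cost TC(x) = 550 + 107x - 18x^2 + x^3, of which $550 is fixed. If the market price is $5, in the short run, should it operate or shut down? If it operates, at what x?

Shut down

From TC, MC = TC'(x) = 107 - 36x + 3x^2 and AVC = VC/x = 107 - 18x + x^2.
AVC is minimized where dAVC/dx = -18 + 2x = 0, at x = 9; min AVC = 107 - 18·9 + 9^2 = $26.
P = $5 lies below min AVC = $26; no output level covers variable cost.
Shutting down limits the loss to fixed cost, $550.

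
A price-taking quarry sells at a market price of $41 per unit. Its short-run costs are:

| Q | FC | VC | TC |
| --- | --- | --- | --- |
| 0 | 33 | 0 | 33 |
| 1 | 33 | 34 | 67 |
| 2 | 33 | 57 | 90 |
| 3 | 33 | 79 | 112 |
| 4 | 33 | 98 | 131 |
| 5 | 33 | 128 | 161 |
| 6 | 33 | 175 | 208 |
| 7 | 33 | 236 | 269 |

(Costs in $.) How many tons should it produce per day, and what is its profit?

Q = 5; profit = $44

Tabulate TR − TC: Q=0: -33; Q=1: -26; Q=2: -8; Q=3: 11; Q=4: 33; Q=5: 44; Q=6: 38; Q=7: 18.
Profit is maximized at Q = 5. AVC there is 128/5 = $25.60 ≤ P, so producing beats shutting down (which would give -$33).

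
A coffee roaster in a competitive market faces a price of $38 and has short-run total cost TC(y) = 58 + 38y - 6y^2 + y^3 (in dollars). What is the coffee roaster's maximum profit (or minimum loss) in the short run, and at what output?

Profit = -$26 at y = 4

AVC = 38 - 6y + y^2 has its minimum $29 at y = 3; price $38 clears that bar, so the firm operates.
MC = 38 - 12y + 3y^2. Setting P = MC and taking the root on the rising branch gives y* = 4.
TR = 38·4 = 152. TC = 58 + 120 = 178. Profit = 152 − 178 = -$26.
By producing, the firm covers all variable cost plus $32 of fixed cost; shutting down would lose the full $58.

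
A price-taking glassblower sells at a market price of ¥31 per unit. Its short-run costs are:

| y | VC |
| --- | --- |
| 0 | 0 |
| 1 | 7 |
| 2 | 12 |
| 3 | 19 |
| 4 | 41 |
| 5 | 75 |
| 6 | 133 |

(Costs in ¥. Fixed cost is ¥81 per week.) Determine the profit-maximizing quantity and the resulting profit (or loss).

Profit at each row (π = 31y − TC): y=0: -81; y=1: -57; y=2: -31; y=3: -7; y=4: 2; y=5: -1; y=6: -28.
Profit is maximized at y = 4. AVC there is 41/4 = ¥10.25 ≤ P, so producing beats shutting down (which would give -¥81).

y = 4; profit = ¥2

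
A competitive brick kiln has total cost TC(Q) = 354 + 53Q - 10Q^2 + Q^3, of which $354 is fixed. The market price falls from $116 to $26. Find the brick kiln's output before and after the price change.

Output falls from 9 to 0 (the firm shuts down)

AVC = 53 - 10Q + Q^2, minimized at Q = 5 where min AVC = $28. MC = 53 - 20Q + 3Q^2.
With P = $116 above the shutdown price, P = MC gives Q = 9.
At P = $26 < min AVC = $28, price no longer covers variable cost at any output, so the firm shuts down: Q = 0.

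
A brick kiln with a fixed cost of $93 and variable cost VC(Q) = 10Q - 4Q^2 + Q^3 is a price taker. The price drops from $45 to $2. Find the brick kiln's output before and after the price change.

Output falls from 5 to 0 (the firm shuts down)

MC = 10 - 8Q + 3Q^2; the shutdown threshold is min AVC = $6 (at Q = 2).
At P = $45 ≥ min AVC, set P = MC on the rising branch: Q = 5.
At P = $2 < min AVC = $6, price no longer covers variable cost at any output, so the firm shuts down: Q = 0.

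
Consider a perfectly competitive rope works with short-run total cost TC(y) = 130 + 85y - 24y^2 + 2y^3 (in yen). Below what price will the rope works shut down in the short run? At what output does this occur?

¥13 per unit, at y = 6

The shutdown price is the minimum of AVC. VC = 85y - 24y^2 + 2y^3, so AVC = 85 - 24y + 2y^2.
At the minimum of AVC, MC = AVC. MC = 85 - 48y + 6y^2; setting MC = AVC gives 4y^2 - 24y = 0, so y = 6. min AVC = 13.
For P < ¥13 the firm produces nothing.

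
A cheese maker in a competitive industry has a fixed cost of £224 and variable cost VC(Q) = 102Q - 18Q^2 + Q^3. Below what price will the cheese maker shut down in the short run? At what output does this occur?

£21 per unit, at Q = 9

The firm shuts down when price falls below the minimum of average variable cost. AVC = VC/Q = 102 - 18Q + Q^2.
dAVC/dQ = -18 + 2Q = 0 gives Q = 9. min AVC = 102 - 18·9 + 9^2 = 21.
For P < £21 the firm produces nothing.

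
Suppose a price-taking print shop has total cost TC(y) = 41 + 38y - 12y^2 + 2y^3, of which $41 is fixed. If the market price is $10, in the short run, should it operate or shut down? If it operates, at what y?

From TC, MC = TC'(y) = 38 - 24y + 6y^2 and AVC = VC/y = 38 - 12y + 2y^2.
AVC hits its minimum where MC = AVC, at y = 3, giving min AVC = 38 - 12·3 + 2·3^2 = $20.
P = $10 lies below min AVC = $20; no output level covers variable cost.
Best response: produce nothing and absorb the $41 fixed cost.

Shut down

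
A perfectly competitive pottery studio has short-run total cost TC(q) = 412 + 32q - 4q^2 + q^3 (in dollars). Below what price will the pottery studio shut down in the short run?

$28 per unit

The shutdown price is the minimum of AVC. VC = 32q - 4q^2 + q^3, so AVC = 32 - 4q + q^2.
At the minimum of AVC, MC = AVC. MC = 32 - 8q + 3q^2; setting MC = AVC gives 2q^2 - 4q = 0, so q = 2. min AVC = 28.
The firm shuts down for any P below $28.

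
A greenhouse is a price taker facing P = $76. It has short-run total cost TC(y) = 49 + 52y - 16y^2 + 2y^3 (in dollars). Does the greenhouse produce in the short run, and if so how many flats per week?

From TC, MC = TC'(y) = 52 - 32y + 6y^2 and AVC = VC/y = 52 - 16y + 2y^2.
AVC hits its minimum where MC = AVC, at y = 4, giving min AVC = 52 - 16·4 + 2·4^2 = $20.
Since P = $76 ≥ min AVC = $20, price covers variable cost and the firm should produce.
Solving P = MC: -24 - 32y + 6y^2 = 0 ⇒ y = -2/3 or 6. On the upward-sloping branch, y* = 6.
Check: AVC at y = 6 is $28 ≤ P, so revenue covers variable cost.
Profit = P·y − TC = 76·6 − 217 = $239.

Produce at y = 6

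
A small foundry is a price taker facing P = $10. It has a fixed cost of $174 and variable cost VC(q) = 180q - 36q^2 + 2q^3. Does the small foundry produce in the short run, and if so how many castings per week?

Shut down

Strip out fixed cost: VC = 180q - 36q^2 + 2q^3. Then AVC = 180 - 36q + 2q^2 and MC = 180 - 72q + 6q^2.
AVC hits its minimum where MC = AVC, at q = 9, giving min AVC = 180 - 36·9 + 2·9^2 = $18.
P = $10 lies below min AVC = $18; no output level covers variable cost.
Shutting down limits the loss to fixed cost, $174.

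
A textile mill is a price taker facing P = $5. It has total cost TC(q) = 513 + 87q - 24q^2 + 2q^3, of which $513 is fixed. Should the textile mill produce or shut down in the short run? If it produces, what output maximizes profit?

From TC, MC = TC'(q) = 87 - 48q + 6q^2 and AVC = VC/q = 87 - 24q + 2q^2.
The AVC parabola has its vertex at q = 24/4 = 6, where AVC = 87 - 24·6 + 2·6^2 = $15.
P = $5 lies below min AVC = $15; no output level covers variable cost.
Shutting down limits the loss to fixed cost, $513.

Shut down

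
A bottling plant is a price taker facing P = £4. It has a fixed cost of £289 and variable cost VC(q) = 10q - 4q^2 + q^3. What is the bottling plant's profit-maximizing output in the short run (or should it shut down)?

Shut down

From TC, MC = TC'(q) = 10 - 8q + 3q^2 and AVC = VC/q = 10 - 4q + q^2.
AVC is minimized where dAVC/dq = -4 + 2q = 0, at q = 2; min AVC = 10 - 4·2 + 2^2 = £6.
With P < min AVC (£4 < £6), every unit sold adds to the loss.
The firm minimizes its loss by shutting down and losing only its fixed cost of £289.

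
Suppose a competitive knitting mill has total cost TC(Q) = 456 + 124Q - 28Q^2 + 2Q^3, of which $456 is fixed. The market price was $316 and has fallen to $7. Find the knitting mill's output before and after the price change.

AVC = 124 - 28Q + 2Q^2, minimized at Q = 7 where min AVC = $26. MC = 124 - 56Q + 6Q^2.
With P = $316 above the shutdown price, P = MC gives Q = 12.
At P = $7 < min AVC = $26, price no longer covers variable cost at any output, so the firm shuts down: Q = 0.

Output falls from 12 to 0 (the firm shuts down)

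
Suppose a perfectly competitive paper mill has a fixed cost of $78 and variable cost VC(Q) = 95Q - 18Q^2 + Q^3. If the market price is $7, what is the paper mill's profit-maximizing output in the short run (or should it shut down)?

Shut down

From TC, MC = TC'(Q) = 95 - 36Q + 3Q^2 and AVC = VC/Q = 95 - 18Q + Q^2.
AVC hits its minimum where MC = AVC, at Q = 9, giving min AVC = 95 - 18·9 + 9^2 = $14.
P = $7 lies below min AVC = $14; no output level covers variable cost.
Shutting down limits the loss to fixed cost, $78.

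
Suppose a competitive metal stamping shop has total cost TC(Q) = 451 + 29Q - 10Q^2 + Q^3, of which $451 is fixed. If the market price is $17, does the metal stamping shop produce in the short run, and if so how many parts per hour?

Variable cost is VC = 29Q - 10Q^2 + Q^3, so AVC = VC/Q = 29 - 10Q + Q^2 and MC = dTC/dQ = 29 - 20Q + 3Q^2.
The AVC parabola has its vertex at Q = 10/2 = 5, where AVC = 29 - 10·5 + 5^2 = $4.
Because $17 ≥ $4, revenue can cover variable cost; the firm operates.
Set P = MC: 17 = 29 - 20Q + 3Q^2 → 12 - 20Q + 3Q^2 = 0. The roots are Q = 2/3 and Q = 6; the profit-maximizing output is on the rising part of MC, so Q* = 6.
Check: AVC at Q = 6 is $5 ≤ P, so revenue covers variable cost.
Profit = P·Q − TC = 17·6 − 481 = -$379, a loss, but smaller than the $451 fixed cost the firm would lose by shutting down.

Produce at Q = 6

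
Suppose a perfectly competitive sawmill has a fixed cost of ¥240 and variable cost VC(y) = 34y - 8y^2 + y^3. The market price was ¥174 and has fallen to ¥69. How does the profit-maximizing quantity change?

MC = 34 - 16y + 3y^2; the shutdown threshold is min AVC = ¥18 (at y = 4).
At P = ¥174 ≥ min AVC, set P = MC on the rising branch: y = 10.
At P = ¥69 ≥ min AVC, set P = MC: y = 7. The firm stays open but cuts output.

Output falls from 10 to 7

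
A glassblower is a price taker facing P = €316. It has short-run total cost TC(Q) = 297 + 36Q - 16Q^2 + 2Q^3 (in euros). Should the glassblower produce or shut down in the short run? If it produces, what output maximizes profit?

Strip out fixed cost: VC = 36Q - 16Q^2 + 2Q^3. Then AVC = 36 - 16Q + 2Q^2 and MC = 36 - 32Q + 6Q^2.
AVC is minimized where dAVC/dQ = -16 + 4Q = 0, at Q = 4; min AVC = 36 - 16·4 + 2·4^2 = €4.
P = €316 exceeds min AVC = €4, so the firm stays open.
Set P = MC: 316 = 36 - 32Q + 6Q^2 → -280 - 32Q + 6Q^2 = 0. The roots are Q = -14/3 and Q = 10; the profit-maximizing output is on the rising part of MC, so Q* = 10.
Check: AVC at Q = 10 is €76 ≤ P, so revenue covers variable cost.
Profit = P·Q − TC = 316·10 − 1057 = €2103.

Produce at Q = 10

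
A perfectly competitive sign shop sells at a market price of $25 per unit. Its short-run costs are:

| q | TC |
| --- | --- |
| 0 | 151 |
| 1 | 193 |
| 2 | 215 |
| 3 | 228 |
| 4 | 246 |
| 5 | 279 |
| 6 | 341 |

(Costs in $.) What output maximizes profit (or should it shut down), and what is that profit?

Profit at each row (π = 25q − TC): q=0: -151; q=1: -168; q=2: -165; q=3: -153; q=4: -146; q=5: -154; q=6: -191.
Profit is maximized at q = 4. AVC there is 95/4 = $23.75 ≤ P, so producing beats shutting down (which would give -$151).

q = 4; profit = -$146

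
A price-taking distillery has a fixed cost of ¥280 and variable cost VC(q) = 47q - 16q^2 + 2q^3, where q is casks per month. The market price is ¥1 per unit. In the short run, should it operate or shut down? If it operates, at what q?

From TC, MC = TC'(q) = 47 - 32q + 6q^2 and AVC = VC/q = 47 - 16q + 2q^2.
AVC hits its minimum where MC = AVC, at q = 4, giving min AVC = 47 - 16·4 + 2·4^2 = ¥15.
P = ¥1 lies below min AVC = ¥15; no output level covers variable cost.
Best response: produce nothing and absorb the ¥280 fixed cost.

Shut down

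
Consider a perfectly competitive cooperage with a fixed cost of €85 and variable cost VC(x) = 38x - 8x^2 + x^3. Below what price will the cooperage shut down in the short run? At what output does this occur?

€22 per unit, at x = 4

Short-run supply begins at min AVC. From VC = 38x - 8x^2 + x^3, AVC = 38 - 8x + x^2.
dAVC/dx = -8 + 2x = 0 gives x = 4. min AVC = 38 - 8·4 + 4^2 = 22.
The firm shuts down for any P below €22.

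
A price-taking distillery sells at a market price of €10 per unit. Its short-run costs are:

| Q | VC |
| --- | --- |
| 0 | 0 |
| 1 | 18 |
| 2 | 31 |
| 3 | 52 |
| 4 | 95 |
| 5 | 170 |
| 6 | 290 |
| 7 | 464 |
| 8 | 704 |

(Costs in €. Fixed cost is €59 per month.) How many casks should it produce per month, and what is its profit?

Q = 0 (shut down); profit = -€59

Tabulate TR − TC: Q=0: -59; Q=1: -67; Q=2: -70; Q=3: -81; Q=4: -114; Q=5: -179; Q=6: -289; Q=7: -453; Q=8: -683.
Profit is highest at Q = 0. Equivalently, the lowest AVC in the table is 31/2 ≈ €15.50 at Q = 2, and P = €10 falls below it — price never covers variable cost, so the firm shuts down and loses only its fixed cost.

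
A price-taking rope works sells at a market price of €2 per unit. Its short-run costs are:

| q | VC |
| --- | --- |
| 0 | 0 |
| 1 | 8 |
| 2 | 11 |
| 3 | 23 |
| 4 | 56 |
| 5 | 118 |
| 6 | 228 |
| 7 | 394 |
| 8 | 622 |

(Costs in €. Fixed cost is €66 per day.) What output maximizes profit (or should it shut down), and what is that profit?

q = 0 (shut down); profit = -€66

Profit at each row (π = 2q − TC): q=0: -66; q=1: -72; q=2: -73; q=3: -83; q=4: -114; q=5: -174; q=6: -282; q=7: -446; q=8: -672.
Profit is highest at q = 0. Equivalently, the lowest AVC in the table is 11/2 ≈ €5.50 at q = 2, and P = €2 falls below it — price never covers variable cost, so the firm shuts down and loses only its fixed cost.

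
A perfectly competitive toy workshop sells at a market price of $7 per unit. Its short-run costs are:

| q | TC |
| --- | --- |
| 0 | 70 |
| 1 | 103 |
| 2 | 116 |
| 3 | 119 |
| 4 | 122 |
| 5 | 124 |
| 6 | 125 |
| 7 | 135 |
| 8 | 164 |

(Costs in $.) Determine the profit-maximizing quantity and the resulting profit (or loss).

q = 0 (shut down); profit = -$70

Tabulate TR − TC: q=0: -70; q=1: -96; q=2: -102; q=3: -98; q=4: -94; q=5: -89; q=6: -83; q=7: -86; q=8: -108.
Profit is highest at q = 0. Equivalently, the lowest AVC in the table is 55/6 ≈ $9.17 at q = 6, and P = $7 falls below it — price never covers variable cost, so the firm shuts down and loses only its fixed cost.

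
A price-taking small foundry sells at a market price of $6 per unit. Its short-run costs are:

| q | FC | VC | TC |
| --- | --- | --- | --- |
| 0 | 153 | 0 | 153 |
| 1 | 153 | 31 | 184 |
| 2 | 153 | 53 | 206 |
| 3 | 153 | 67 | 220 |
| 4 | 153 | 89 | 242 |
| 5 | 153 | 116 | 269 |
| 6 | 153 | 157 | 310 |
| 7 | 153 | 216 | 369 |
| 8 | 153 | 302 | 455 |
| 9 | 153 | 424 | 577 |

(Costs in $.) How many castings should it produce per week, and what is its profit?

q = 0 (shut down); profit = -$153

Compute π = P·q − TC at each output: q=0: -153; q=1: -178; q=2: -194; q=3: -202; q=4: -218; q=5: -239; q=6: -274; q=7: -327; q=8: -407; q=9: -523.
Profit is highest at q = 0. Equivalently, the lowest AVC in the table is 89/4 ≈ $22.25 at q = 4, and P = $6 falls below it — price never covers variable cost, so the firm shuts down and loses only its fixed cost.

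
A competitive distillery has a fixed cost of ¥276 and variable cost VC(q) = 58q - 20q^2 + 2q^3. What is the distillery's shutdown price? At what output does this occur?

The shutdown price is the minimum of AVC. VC = 58q - 20q^2 + 2q^3, so AVC = 58 - 20q + 2q^2.
dAVC/dq = -20 + 4q = 0 gives q = 5. min AVC = 58 - 20·5 + 2·5^2 = 8.
So the shutdown price is ¥8.

¥8 per unit, at q = 5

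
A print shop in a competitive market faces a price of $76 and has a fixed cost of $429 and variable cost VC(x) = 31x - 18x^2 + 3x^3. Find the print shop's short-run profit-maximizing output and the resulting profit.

Profit = -$129 at x = 5

AVC = 31 - 18x + 3x^2 has its minimum $4 at x = 3; price $76 clears that bar, so the firm operates.
MC = 31 - 36x + 9x^2. Setting P = MC and taking the root on the rising branch gives x* = 5.
TR = 76·5 = 380. TC = 429 + 80 = 509. Profit = 380 − 509 = -$129.
By producing, the firm covers all variable cost plus $300 of fixed cost; shutting down would lose the full $429.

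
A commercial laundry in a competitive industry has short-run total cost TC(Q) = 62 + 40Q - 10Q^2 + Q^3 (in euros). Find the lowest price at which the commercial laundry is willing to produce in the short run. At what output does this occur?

€15 per unit, at Q = 5

The shutdown price is the minimum of AVC. VC = 40Q - 10Q^2 + Q^3, so AVC = 40 - 10Q + Q^2.
At the minimum of AVC, MC = AVC. MC = 40 - 20Q + 3Q^2; setting MC = AVC gives 2Q^2 - 10Q = 0, so Q = 5. min AVC = 15.
For P < €15 the firm produces nothing.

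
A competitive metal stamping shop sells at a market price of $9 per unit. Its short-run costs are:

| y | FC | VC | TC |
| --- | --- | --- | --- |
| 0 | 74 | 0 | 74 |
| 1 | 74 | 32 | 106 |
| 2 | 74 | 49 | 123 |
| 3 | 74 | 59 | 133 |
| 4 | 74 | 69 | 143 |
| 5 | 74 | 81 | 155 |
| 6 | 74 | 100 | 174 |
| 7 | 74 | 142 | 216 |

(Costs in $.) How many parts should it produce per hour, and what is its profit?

Profit at each row (π = 9y − TC): y=0: -74; y=1: -97; y=2: -105; y=3: -106; y=4: -107; y=5: -110; y=6: -120; y=7: -153.
Profit is highest at y = 0. Equivalently, the lowest AVC in the table is 81/5 ≈ $16.20 at y = 5, and P = $9 falls below it — price never covers variable cost, so the firm shuts down and loses only its fixed cost.

y = 0 (shut down); profit = -$74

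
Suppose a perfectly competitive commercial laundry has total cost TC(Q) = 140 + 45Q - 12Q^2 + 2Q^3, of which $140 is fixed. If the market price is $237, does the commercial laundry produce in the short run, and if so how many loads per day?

Produce at Q = 8

Variable cost is VC = 45Q - 12Q^2 + 2Q^3, so AVC = VC/Q = 45 - 12Q + 2Q^2 and MC = dTC/dQ = 45 - 24Q + 6Q^2.
The AVC parabola has its vertex at Q = 12/4 = 3, where AVC = 45 - 12·3 + 2·3^2 = $27.
Since P = $237 ≥ min AVC = $27, price covers variable cost and the firm should produce.
Solving P = MC: -192 - 24Q + 6Q^2 = 0 ⇒ Q = -4 or 8. On the upward-sloping branch, Q* = 8.
Check: AVC at Q = 8 is $77 ≤ P, so revenue covers variable cost.
Profit = P·Q − TC = 237·8 − 756 = $1140.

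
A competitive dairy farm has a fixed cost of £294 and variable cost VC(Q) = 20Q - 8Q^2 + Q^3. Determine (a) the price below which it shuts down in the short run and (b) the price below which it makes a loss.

Shutdown price = min AVC. AVC = 20 - 8Q + Q^2, with vertex at Q = 4 and minimum £4.
ATC = 294/Q + 20 - 8Q + Q^2. Setting dATC/dQ = −294/Q^2 − 8 + 2Q = 0 gives Q = 7 (since 2·7^3 − 8·7^2 = 294).
min ATC = 294/7 + 20 − 8·7 + 7^2 = £55. That is the break-even price.
For £4 ≤ P < £55 the firm produces at a loss; below £4 it shuts down.

Shutdown price = £4; break-even price = £55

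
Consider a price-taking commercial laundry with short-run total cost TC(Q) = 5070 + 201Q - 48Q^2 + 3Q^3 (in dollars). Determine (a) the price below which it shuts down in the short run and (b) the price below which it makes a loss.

AVC = 201 - 48Q + 3Q^2; minimized at Q = 8, giving min AVC = $9. That is the shutdown price.
ATC = 5070/Q + 201 - 48Q + 3Q^2. Setting dATC/dQ = −5070/Q^2 − 48 + 6Q = 0 gives Q = 13 (since 6·13^3 − 48·13^2 = 5070).
min ATC = 5070/13 + 201 − 48·13 + 3·13^2 = $474. That is the break-even price.
For $9 ≤ P < $474 the firm produces at a loss; below $9 it shuts down.

Shutdown price = $9; break-even price = $474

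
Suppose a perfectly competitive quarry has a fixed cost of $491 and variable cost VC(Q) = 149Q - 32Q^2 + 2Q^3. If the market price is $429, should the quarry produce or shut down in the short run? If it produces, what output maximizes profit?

Strip out fixed cost: VC = 149Q - 32Q^2 + 2Q^3. Then AVC = 149 - 32Q + 2Q^2 and MC = 149 - 64Q + 6Q^2.
The AVC parabola has its vertex at Q = 32/4 = 8, where AVC = 149 - 32·8 + 2·8^2 = $21.
P = $429 exceeds min AVC = $21, so the firm stays open.
Solving P = MC: -280 - 64Q + 6Q^2 = 0 ⇒ Q = -10/3 or 14. On the upward-sloping branch, Q* = 14.
Check: AVC at Q = 14 is $93 ≤ P, so revenue covers variable cost.
Profit = P·Q − TC = 429·14 − 1793 = $4213.

Produce at Q = 14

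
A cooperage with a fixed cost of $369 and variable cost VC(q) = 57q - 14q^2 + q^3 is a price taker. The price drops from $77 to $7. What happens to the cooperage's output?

MC = 57 - 28q + 3q^2; the shutdown threshold is min AVC = $8 (at q = 7).
With P = $77 above the shutdown price, P = MC gives q = 10.
At P = $7 < min AVC = $8, price no longer covers variable cost at any output, so the firm shuts down: q = 0.

Output falls from 10 to 0 (the firm shuts down)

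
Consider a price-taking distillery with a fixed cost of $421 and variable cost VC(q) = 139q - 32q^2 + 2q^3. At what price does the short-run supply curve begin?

$11 per unit

Short-run supply begins at min AVC. From VC = 139q - 32q^2 + 2q^3, AVC = 139 - 32q + 2q^2.
dAVC/dq = -32 + 4q = 0 gives q = 8. min AVC = 139 - 32·8 + 2·8^2 = 11.
For P < $11 the firm produces nothing.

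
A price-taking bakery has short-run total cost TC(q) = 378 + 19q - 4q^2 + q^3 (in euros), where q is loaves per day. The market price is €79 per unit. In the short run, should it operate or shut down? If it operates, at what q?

From TC, MC = TC'(q) = 19 - 8q + 3q^2 and AVC = VC/q = 19 - 4q + q^2.
The AVC parabola has its vertex at q = 4/2 = 2, where AVC = 19 - 4·2 + 2^2 = €15.
Since P = €79 ≥ min AVC = €15, price covers variable cost and the firm should produce.
Set P = MC: 79 = 19 - 8q + 3q^2 → -60 - 8q + 3q^2 = 0. The roots are q = -10/3 and q = 6; the profit-maximizing output is on the rising part of MC, so q* = 6.
Check: AVC at q = 6 is €31 ≤ P, so revenue covers variable cost.
Profit = P·q − TC = 79·6 − 564 = -€90, a loss, but smaller than the €378 fixed cost the firm would lose by shutting down.

Produce at q = 6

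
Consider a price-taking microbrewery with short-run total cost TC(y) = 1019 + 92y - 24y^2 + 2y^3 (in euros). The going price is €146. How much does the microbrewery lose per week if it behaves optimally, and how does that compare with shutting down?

Profit = -€47 at y = 9

AVC = 92 - 24y + 2y^2; min AVC = €20 at y = 6. Since P = €146 ≥ min AVC, the firm produces.
MC = 92 - 48y + 6y^2. Setting P = MC and taking the root on the rising branch gives y* = 9.
TR = 146·9 = 1314. TC = 1019 + 342 = 1361. Profit = 1314 − 1361 = -€47.
By producing, the firm covers all variable cost plus €972 of fixed cost; shutting down would lose the full €1019.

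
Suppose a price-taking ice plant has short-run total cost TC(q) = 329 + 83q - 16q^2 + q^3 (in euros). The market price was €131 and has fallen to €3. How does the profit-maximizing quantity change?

Output falls from 12 to 0 (the firm shuts down)

AVC = 83 - 16q + q^2, minimized at q = 8 where min AVC = €19. MC = 83 - 32q + 3q^2.
At P = €131 ≥ min AVC, set P = MC on the rising branch: q = 12.
At P = €3 < min AVC = €19, price no longer covers variable cost at any output, so the firm shuts down: q = 0.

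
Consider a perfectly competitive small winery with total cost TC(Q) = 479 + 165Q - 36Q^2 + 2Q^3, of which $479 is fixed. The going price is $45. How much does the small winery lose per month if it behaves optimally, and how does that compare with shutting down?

AVC = 165 - 36Q + 2Q^2; min AVC = $3 at Q = 9. Since P = $45 ≥ min AVC, the firm produces.
With MC = 165 - 72Q + 6Q^2, P = MC on the upward-sloping part at Q* = 10.
TR = 45·10 = 450. TC = 479 + 50 = 529. Profit = 450 − 529 = -$79.
That loss of $79 beats the $479 the firm would lose by shutting down; producing recovers $400 of fixed cost.

Profit = -$79 at Q = 10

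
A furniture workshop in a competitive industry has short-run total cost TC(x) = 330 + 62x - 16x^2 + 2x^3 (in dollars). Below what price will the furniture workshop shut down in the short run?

$30 per unit

The shutdown price is the minimum of AVC. VC = 62x - 16x^2 + 2x^3, so AVC = 62 - 16x + 2x^2.
At the minimum of AVC, MC = AVC. MC = 62 - 32x + 6x^2; setting MC = AVC gives 4x^2 - 16x = 0, so x = 4. min AVC = 30.
For P < $30 the firm produces nothing.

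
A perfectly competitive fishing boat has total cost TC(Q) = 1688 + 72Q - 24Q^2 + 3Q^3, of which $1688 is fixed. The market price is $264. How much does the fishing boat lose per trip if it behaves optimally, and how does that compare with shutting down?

Profit = -$152 at Q = 8

AVC = 72 - 24Q + 3Q^2 has its minimum $24 at Q = 4; price $264 clears that bar, so the firm operates.
MC = 72 - 48Q + 9Q^2. Setting P = MC and taking the root on the rising branch gives Q* = 8.
TR = 264·8 = 2112. TC = 1688 + 576 = 2264. Profit = 2112 − 2264 = -$152.
By producing, the firm covers all variable cost plus $1536 of fixed cost; shutting down would lose the full $1688.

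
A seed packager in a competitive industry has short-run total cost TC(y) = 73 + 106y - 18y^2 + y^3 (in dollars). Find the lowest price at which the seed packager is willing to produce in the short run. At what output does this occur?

$25 per unit, at y = 9

The shutdown price is the minimum of AVC. VC = 106y - 18y^2 + y^3, so AVC = 106 - 18y + y^2.
dAVC/dy = -18 + 2y = 0 gives y = 9. min AVC = 106 - 18·9 + 9^2 = 25.
The firm shuts down for any P below $25.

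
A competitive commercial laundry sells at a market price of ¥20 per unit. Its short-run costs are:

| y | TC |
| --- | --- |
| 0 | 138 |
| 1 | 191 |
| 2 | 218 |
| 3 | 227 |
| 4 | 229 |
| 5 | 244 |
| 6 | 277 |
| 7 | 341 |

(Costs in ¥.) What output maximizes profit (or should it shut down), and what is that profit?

y = 0 (shut down); profit = -¥138

Compute π = P·y − TC at each output: y=0: -138; y=1: -171; y=2: -178; y=3: -167; y=4: -149; y=5: -144; y=6: -157; y=7: -201.
Profit is highest at y = 0. Equivalently, the lowest AVC in the table is 106/5 ≈ ¥21.20 at y = 5, and P = ¥20 falls below it — price never covers variable cost, so the firm shuts down and loses only its fixed cost.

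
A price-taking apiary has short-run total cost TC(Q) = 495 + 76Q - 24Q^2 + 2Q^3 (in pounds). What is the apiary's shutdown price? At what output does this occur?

£4 per unit, at Q = 6

The shutdown price is the minimum of AVC. VC = 76Q - 24Q^2 + 2Q^3, so AVC = 76 - 24Q + 2Q^2.
dAVC/dQ = -24 + 4Q = 0 gives Q = 6. min AVC = 76 - 24·6 + 2·6^2 = 4.
For P < £4 the firm produces nothing.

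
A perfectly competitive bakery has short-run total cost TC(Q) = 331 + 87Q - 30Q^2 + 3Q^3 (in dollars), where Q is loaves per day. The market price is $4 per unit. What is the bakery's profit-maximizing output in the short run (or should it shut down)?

Shut down

Strip out fixed cost: VC = 87Q - 30Q^2 + 3Q^3. Then AVC = 87 - 30Q + 3Q^2 and MC = 87 - 60Q + 9Q^2.
AVC hits its minimum where MC = AVC, at Q = 5, giving min AVC = 87 - 30·5 + 3·5^2 = $12.
P = $4 lies below min AVC = $12; no output level covers variable cost.
Best response: produce nothing and absorb the $331 fixed cost.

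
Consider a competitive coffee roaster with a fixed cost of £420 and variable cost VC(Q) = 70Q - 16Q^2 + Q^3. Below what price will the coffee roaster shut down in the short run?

£6 per unit

The shutdown price is the minimum of AVC. VC = 70Q - 16Q^2 + Q^3, so AVC = 70 - 16Q + Q^2.
At the minimum of AVC, MC = AVC. MC = 70 - 32Q + 3Q^2; setting MC = AVC gives 2Q^2 - 16Q = 0, so Q = 8. min AVC = 6.
So the shutdown price is £6.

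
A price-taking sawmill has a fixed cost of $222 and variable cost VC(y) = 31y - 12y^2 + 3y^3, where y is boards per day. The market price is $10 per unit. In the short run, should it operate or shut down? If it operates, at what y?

Variable cost is VC = 31y - 12y^2 + 3y^3, so AVC = VC/y = 31 - 12y + 3y^2 and MC = dTC/dy = 31 - 24y + 9y^2.
AVC is minimized where dAVC/dy = -12 + 6y = 0, at y = 2; min AVC = 31 - 12·2 + 3·2^2 = $19.
P = $10 lies below min AVC = $19; no output level covers variable cost.
Best response: produce nothing and absorb the $222 fixed cost.

Shut down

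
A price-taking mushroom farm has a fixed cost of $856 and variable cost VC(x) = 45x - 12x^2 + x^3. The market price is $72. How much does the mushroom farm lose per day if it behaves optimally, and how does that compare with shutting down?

AVC = 45 - 12x + x^2 has its minimum $9 at x = 6; price $72 clears that bar, so the firm operates.
With MC = 45 - 24x + 3x^2, P = MC on the upward-sloping part at x* = 9.
TR = 72·9 = 648. TC = 856 + 162 = 1018. Profit = 648 − 1018 = -$370.
That loss of $370 beats the $856 the firm would lose by shutting down; producing recovers $486 of fixed cost.

Profit = -$370 at x = 9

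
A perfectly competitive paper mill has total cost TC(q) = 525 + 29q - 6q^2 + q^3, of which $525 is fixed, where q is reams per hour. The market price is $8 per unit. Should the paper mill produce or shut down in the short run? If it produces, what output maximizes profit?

Shut down

Variable cost is VC = 29q - 6q^2 + q^3, so AVC = VC/q = 29 - 6q + q^2 and MC = dTC/dq = 29 - 12q + 3q^2.
The AVC parabola has its vertex at q = 6/2 = 3, where AVC = 29 - 6·3 + 3^2 = $20.
With P < min AVC ($8 < $20), every unit sold adds to the loss.
The firm minimizes its loss by shutting down and losing only its fixed cost of $525.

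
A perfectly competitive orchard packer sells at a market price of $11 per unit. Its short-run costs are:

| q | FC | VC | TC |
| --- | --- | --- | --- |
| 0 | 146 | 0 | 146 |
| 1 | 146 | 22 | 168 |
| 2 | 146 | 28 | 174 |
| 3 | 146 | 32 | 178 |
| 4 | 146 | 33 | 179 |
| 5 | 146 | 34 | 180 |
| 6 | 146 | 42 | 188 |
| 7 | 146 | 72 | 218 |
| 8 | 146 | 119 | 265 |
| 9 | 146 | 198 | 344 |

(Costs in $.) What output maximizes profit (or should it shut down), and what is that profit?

Compute π = P·q − TC at each output: q=0: -146; q=1: -157; q=2: -152; q=3: -145; q=4: -135; q=5: -125; q=6: -122; q=7: -141; q=8: -177; q=9: -245.
Profit is maximized at q = 6. AVC there is 42/6 = $7 ≤ P, so producing beats shutting down (which would give -$146).

q = 6; profit = -$122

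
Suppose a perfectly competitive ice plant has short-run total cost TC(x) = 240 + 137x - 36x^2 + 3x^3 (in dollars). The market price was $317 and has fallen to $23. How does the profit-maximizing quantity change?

Output falls from 10 to 0 (the firm shuts down)

MC = 137 - 72x + 9x^2; the shutdown threshold is min AVC = $29 (at x = 6).
With P = $317 above the shutdown price, P = MC gives x = 10.
At P = $23 < min AVC = $29, price no longer covers variable cost at any output, so the firm shuts down: x = 0.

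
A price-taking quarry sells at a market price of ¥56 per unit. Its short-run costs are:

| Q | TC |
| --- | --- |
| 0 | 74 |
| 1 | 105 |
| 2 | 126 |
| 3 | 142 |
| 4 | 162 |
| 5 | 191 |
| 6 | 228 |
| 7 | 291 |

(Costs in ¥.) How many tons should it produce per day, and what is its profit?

Tabulate TR − TC: Q=0: -74; Q=1: -49; Q=2: -14; Q=3: 26; Q=4: 62; Q=5: 89; Q=6: 108; Q=7: 101.
Profit is maximized at Q = 6. AVC there is 154/6 = ¥25.67 ≤ P, so producing beats shutting down (which would give -¥74).

Q = 6; profit = ¥108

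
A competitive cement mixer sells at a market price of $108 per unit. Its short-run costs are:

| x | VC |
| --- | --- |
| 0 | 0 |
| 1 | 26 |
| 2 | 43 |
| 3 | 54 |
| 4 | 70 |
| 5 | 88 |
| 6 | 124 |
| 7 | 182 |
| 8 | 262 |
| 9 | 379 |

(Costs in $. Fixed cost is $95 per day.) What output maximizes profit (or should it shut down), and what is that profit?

x = 8; profit = $507

Tabulate TR − TC: x=0: -95; x=1: -13; x=2: 78; x=3: 175; x=4: 267; x=5: 357; x=6: 429; x=7: 479; x=8: 507; x=9: 498.
Profit is maximized at x = 8. AVC there is 262/8 = $32.75 ≤ P, so producing beats shutting down (which would give -$95).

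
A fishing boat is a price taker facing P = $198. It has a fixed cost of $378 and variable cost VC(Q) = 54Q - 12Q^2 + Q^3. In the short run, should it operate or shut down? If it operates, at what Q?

Produce at Q = 12

Variable cost is VC = 54Q - 12Q^2 + Q^3, so AVC = VC/Q = 54 - 12Q + Q^2 and MC = dTC/dQ = 54 - 24Q + 3Q^2.
The AVC parabola has its vertex at Q = 12/2 = 6, where AVC = 54 - 12·6 + 6^2 = $18.
Since P = $198 ≥ min AVC = $18, price covers variable cost and the firm should produce.
Set P = MC: 198 = 54 - 24Q + 3Q^2 → -144 - 24Q + 3Q^2 = 0. The roots are Q = -4 and Q = 12; the profit-maximizing output is on the rising part of MC, so Q* = 12.
Check: AVC at Q = 12 is $54 ≤ P, so revenue covers variable cost.
Profit = P·Q − TC = 198·12 − 1026 = $1350.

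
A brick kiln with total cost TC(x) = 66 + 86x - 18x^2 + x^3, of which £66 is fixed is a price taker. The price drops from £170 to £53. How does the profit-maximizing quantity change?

MC = 86 - 36x + 3x^2; the shutdown threshold is min AVC = £5 (at x = 9).
At P = £170 ≥ min AVC, set P = MC on the rising branch: x = 14.
At P = £53 ≥ min AVC, set P = MC: x = 11. The firm stays open but cuts output.

Output falls from 14 to 11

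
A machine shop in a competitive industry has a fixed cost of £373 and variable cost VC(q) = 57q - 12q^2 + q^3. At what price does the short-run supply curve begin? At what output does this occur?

£21 per unit, at q = 6

The firm shuts down when price falls below the minimum of average variable cost. AVC = VC/q = 57 - 12q + q^2.
dAVC/dq = -12 + 2q = 0 gives q = 6. min AVC = 57 - 12·6 + 6^2 = 21.
For P < £21 the firm produces nothing.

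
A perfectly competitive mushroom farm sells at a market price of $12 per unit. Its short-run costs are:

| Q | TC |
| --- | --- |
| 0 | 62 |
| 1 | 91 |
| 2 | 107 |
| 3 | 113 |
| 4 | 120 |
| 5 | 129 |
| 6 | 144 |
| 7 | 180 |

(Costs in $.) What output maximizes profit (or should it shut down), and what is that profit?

Q = 0 (shut down); profit = -$62

Compute π = P·Q − TC at each output: Q=0: -62; Q=1: -79; Q=2: -83; Q=3: -77; Q=4: -72; Q=5: -69; Q=6: -72; Q=7: -96.
Profit is highest at Q = 0. Equivalently, the lowest AVC in the table is 67/5 ≈ $13.40 at Q = 5, and P = $12 falls below it — price never covers variable cost, so the firm shuts down and loses only its fixed cost.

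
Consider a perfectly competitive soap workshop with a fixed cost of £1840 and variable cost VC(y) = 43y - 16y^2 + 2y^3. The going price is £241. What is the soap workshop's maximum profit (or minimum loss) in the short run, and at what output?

Profit = -£220 at y = 9

AVC = 43 - 16y + 2y^2; min AVC = £11 at y = 4. Since P = £241 ≥ min AVC, the firm produces.
With MC = 43 - 32y + 6y^2, P = MC on the upward-sloping part at y* = 9.
TR = 241·9 = 2169. TC = 1840 + 549 = 2389. Profit = 2169 − 2389 = -£220.
That loss of £220 beats the £1840 the firm would lose by shutting down; producing recovers £1620 of fixed cost.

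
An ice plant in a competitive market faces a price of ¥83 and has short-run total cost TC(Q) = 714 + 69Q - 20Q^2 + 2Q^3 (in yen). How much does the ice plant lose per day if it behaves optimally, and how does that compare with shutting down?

AVC = 69 - 20Q + 2Q^2 has its minimum ¥19 at Q = 5; price ¥83 clears that bar, so the firm operates.
MC = 69 - 40Q + 6Q^2. Setting P = MC and taking the root on the rising branch gives Q* = 7.
TR = 83·7 = 581. TC = 714 + 189 = 903. Profit = 581 − 903 = -¥322.
Shutting down would mean losing the fixed cost of ¥714, so operating at a loss of ¥322 is better by ¥392.

Profit = -¥322 at Q = 7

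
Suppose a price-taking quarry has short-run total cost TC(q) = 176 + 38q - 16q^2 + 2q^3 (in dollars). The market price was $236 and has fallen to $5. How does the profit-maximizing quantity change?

AVC = 38 - 16q + 2q^2, minimized at q = 4 where min AVC = $6. MC = 38 - 32q + 6q^2.
With P = $236 above the shutdown price, P = MC gives q = 9.
At P = $5 < min AVC = $6, price no longer covers variable cost at any output, so the firm shuts down: q = 0.

Output falls from 9 to 0 (the firm shuts down)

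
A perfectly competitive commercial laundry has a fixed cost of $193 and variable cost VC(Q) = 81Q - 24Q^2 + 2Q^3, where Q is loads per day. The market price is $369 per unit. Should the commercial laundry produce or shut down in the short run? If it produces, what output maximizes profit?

Variable cost is VC = 81Q - 24Q^2 + 2Q^3, so AVC = VC/Q = 81 - 24Q + 2Q^2 and MC = dTC/dQ = 81 - 48Q + 6Q^2.
AVC is minimized where dAVC/dQ = -24 + 4Q = 0, at Q = 6; min AVC = 81 - 24·6 + 2·6^2 = $9.
P = $369 exceeds min AVC = $9, so the firm stays open.
Solving P = MC: -288 - 48Q + 6Q^2 = 0 ⇒ Q = -4 or 12. On the upward-sloping branch, Q* = 12.
Check: AVC at Q = 12 is $81 ≤ P, so revenue covers variable cost.
Profit = P·Q − TC = 369·12 − 1165 = $3263.

Produce at Q = 12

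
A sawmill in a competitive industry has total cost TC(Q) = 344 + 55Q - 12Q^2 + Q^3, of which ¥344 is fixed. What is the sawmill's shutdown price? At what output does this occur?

Short-run supply begins at min AVC. From VC = 55Q - 12Q^2 + Q^3, AVC = 55 - 12Q + Q^2.
dAVC/dQ = -12 + 2Q = 0 gives Q = 6. min AVC = 55 - 12·6 + 6^2 = 19.
For P < ¥19 the firm produces nothing.

¥19 per unit, at Q = 6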